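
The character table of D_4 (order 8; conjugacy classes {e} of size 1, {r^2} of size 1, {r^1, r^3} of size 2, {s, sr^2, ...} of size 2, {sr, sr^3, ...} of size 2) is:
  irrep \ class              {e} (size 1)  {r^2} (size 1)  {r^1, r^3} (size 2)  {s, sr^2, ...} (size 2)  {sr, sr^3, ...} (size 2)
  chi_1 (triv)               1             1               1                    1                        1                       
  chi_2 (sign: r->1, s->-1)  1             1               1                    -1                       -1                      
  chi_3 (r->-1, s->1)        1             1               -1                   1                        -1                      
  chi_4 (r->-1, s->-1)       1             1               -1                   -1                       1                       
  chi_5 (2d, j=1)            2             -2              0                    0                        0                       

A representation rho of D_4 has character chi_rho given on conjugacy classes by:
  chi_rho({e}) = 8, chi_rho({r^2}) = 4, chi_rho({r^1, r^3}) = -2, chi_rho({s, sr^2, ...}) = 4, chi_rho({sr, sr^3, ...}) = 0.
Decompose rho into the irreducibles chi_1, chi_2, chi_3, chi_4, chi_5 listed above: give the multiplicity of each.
Multiplicities: chi_1: 2, chi_2: 0, chi_3: 3, chi_4: 1, chi_5: 1.

Working: Use <chi_rho, chi> = (1/|G|) sum_C |C| * chi_rho(C) * conj(chi(C)) with |G| = 8 for each irreducible chi in the table:
  <chi_rho, chi_1> = (1/8)[1*(8)*conj(1) + 1*(4)*conj(1) + 2*(-2)*conj(1) + 2*(4)*conj(1) + 2*(0)*conj(1)]
      = (1/8)[(8) + (4) + (-4) + (8) + (0)] = 16/8 = 2
  <chi_rho, chi_2> = (1/8)[1*(8)*conj(1) + 1*(4)*conj(1) + 2*(-2)*conj(1) + 2*(4)*conj(-1) + 2*(0)*conj(-1)]
      = (1/8)[(8) + (4) + (-4) + (-8) + (0)] = 0/8 = 0
  <chi_rho, chi_3> = (1/8)[1*(8)*conj(1) + 1*(4)*conj(1) + 2*(-2)*conj(-1) + 2*(4)*conj(1) + 2*(0)*conj(-1)]
      = (1/8)[(8) + (4) + (4) + (8) + (0)] = 24/8 = 3
  <chi_rho, chi_4> = (1/8)[1*(8)*conj(1) + 1*(4)*conj(1) + 2*(-2)*conj(-1) + 2*(4)*conj(-1) + 2*(0)*conj(1)]
      = (1/8)[(8) + (4) + (4) + (-8) + (0)] = 8/8 = 1
  <chi_rho, chi_5> = (1/8)[1*(8)*conj(2) + 1*(4)*conj(-2) + 2*(-2)*conj(0) + 2*(4)*conj(0) + 2*(0)*conj(0)]
      = (1/8)[(16) + (-8) + (0) + (0) + (0)] = 8/8 = 1
Dimension check: dim(rho) = sum (mult * dim) = 2*1 + 0*1 + 3*1 + 1*1 + 1*2 = 8 = chi_rho(e) = 8.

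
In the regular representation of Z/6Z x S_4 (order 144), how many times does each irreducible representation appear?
Each irreducible V_i of dimension d_i appears with multiplicity d_i, i.e. rho_reg = (direct sum over all irreducibles V_i) d_i V_i. The irreducible dimensions for Z/6Z x S_4 are 1, 1, 1, 1, 1, 1, 1, 1, 1, 1, 1, 1, 2, 2, 2, 2, 2, 2, 3, 3, 3, 3, 3, 3, 3, 3, 3, 3, 3, 3: 12 irreducibles of dimension 1, each with multiplicity 1; 6 irreducibles of dimension 2, each with multiplicity 2; 12 irreducibles of dimension 3, each with multiplicity 3. Total dimension 12*1*1 + 6*2*2 + 12*3*3 = 144 = |G|.

Argument: General theorem: in the regular representation of a finite group G, each irreducible appears with multiplicity equal to its dimension. Check: dim(rho_reg) = sum d_i^2 = 1 + 1 + 1 + 1 + 1 + 1 + 1 + 1 + 1 + 1 + 1 + 1 + 4 + 4 + 4 + 4 + 4 + 4 + 9 + 9 + 9 + 9 + 9 + 9 + 9 + 9 + 9 + 9 + 9 + 9 = 144 = |G|.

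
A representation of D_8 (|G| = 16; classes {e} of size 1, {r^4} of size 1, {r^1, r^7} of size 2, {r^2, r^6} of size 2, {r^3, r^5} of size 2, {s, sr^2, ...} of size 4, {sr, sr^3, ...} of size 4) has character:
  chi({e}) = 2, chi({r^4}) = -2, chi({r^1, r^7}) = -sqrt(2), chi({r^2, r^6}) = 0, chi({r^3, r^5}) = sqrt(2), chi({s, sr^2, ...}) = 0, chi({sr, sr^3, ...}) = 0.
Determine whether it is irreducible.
Irreducible: <chi, chi> = 1.

Solution. <chi, chi> = (1/|G|) sum_C |C| * |chi(C)|^2 = (1/16)[1*|2|^2 + 1*|-2|^2 + 2*|-sqrt(2)|^2 + 2*|0|^2 + 2*|sqrt(2)|^2 + 4*|0|^2 + 4*|0|^2]
  = (1/16)[(4) + (4) + (4) + (0) + (4) + (0) + (0)] = 16/16 = 1.
A character is irreducible iff <chi, chi> = 1, so this representation is irreducible.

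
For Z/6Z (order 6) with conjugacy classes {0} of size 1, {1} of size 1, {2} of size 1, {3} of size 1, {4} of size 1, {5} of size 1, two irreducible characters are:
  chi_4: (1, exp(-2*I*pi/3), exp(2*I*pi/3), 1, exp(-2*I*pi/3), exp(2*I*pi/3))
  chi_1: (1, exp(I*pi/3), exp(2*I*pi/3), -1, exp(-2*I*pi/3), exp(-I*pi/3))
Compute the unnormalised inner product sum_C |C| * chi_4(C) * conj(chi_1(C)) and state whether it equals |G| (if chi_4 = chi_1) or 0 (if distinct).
Sum = 0; so <chi_4, chi_1> = 0 (distinct irreducibles are orthogonal).

Justification: Compute term by term over conjugacy classes (|C| * chi_4(C) * conj(chi_1(C))):
  1*(1)*conj(1) + 1*(exp(-2*I*pi/3))*conj(exp(I*pi/3)) + 1*(exp(2*I*pi/3))*conj(exp(2*I*pi/3)) + 1*(1)*conj(-1) + 1*(exp(-2*I*pi/3))*conj(exp(-2*I*pi/3)) + 1*(exp(2*I*pi/3))*conj(exp(-I*pi/3))
  = (1) + (-1) + (1) + (-1) + (1) + (-1)
  = 0.
(Exp terms are combined using exp(i*s)*conj(exp(i*t)) = exp(i*(s-t)), and sums of them are collapsed using the identity that for every m > 1 the m distinct m-th roots of unity sum to 0, e.g. 1 + exp(2*I*pi/3) + exp(-2*I*pi/3) = 0.)
Dividing by |G| = 6 gives 0/6 = 0, matching the row-orthogonality relation <chi_4, chi_1> = [chi_4 = chi_1].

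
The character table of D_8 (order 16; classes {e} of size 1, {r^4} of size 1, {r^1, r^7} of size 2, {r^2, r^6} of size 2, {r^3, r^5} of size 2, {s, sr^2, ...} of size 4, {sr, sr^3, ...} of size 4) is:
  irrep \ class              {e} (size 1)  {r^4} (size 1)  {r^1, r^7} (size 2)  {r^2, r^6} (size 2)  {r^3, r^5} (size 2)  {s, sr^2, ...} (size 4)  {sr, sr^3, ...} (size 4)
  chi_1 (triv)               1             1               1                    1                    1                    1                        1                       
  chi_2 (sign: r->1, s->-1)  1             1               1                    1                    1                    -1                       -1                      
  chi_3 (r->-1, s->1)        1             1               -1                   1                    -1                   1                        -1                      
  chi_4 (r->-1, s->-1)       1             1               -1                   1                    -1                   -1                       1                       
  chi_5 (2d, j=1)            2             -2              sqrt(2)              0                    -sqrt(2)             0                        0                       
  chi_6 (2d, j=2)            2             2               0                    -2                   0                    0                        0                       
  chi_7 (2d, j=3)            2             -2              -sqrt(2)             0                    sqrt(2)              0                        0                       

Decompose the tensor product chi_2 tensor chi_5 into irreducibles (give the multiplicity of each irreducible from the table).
chi_2 tensor chi_5 = chi_5 (all other irreducibles have multiplicity 0).

Argument: The character of a tensor product is the pointwise product (chi_2 * chi_5)(C) = chi_2(C) * chi_5(C):
  {e}: (1)*(2), {r^4}: (1)*(-2), {r^1, r^7}: (1)*(sqrt(2)), {r^2, r^6}: (1)*(0), {r^3, r^5}: (1)*(-sqrt(2)), {s, sr^2, ...}: (-1)*(0), {sr, sr^3, ...}: (-1)*(0)
so (chi_2 * chi_5) takes values
  {e} -> 2, {r^4} -> -2, {r^1, r^7} -> sqrt(2), {r^2, r^6} -> 0, {r^3, r^5} -> -sqrt(2), {s, sr^2, ...} -> 0, {sr, sr^3, ...} -> 0.
Now take the inner product of this character with each irreducible chi from the table, <chi_2*chi_5, chi> = (1/16) sum_C |C| (chi_2*chi_5)(C) conj(chi(C)):
  <chi_2*chi_5, chi_1> = (1/16)[1*(2)*conj(1) + 1*(-2)*conj(1) + 2*(sqrt(2))*conj(1) + 2*(0)*conj(1) + 2*(-sqrt(2))*conj(1) + 4*(0)*conj(1) + 4*(0)*conj(1)]
      = (1/16)[(2) + (-2) + (2*sqrt(2)) + (0) + (-2*sqrt(2)) + (0) + (0)] = 0/16 = 0
  <chi_2*chi_5, chi_2> = (1/16)[1*(2)*conj(1) + 1*(-2)*conj(1) + 2*(sqrt(2))*conj(1) + 2*(0)*conj(1) + 2*(-sqrt(2))*conj(1) + 4*(0)*conj(-1) + 4*(0)*conj(-1)]
      = (1/16)[(2) + (-2) + (2*sqrt(2)) + (0) + (-2*sqrt(2)) + (0) + (0)] = 0/16 = 0
  <chi_2*chi_5, chi_3> = (1/16)[1*(2)*conj(1) + 1*(-2)*conj(1) + 2*(sqrt(2))*conj(-1) + 2*(0)*conj(1) + 2*(-sqrt(2))*conj(-1) + 4*(0)*conj(1) + 4*(0)*conj(-1)]
      = (1/16)[(2) + (-2) + (-2*sqrt(2)) + (0) + (2*sqrt(2)) + (0) + (0)] = 0/16 = 0
  <chi_2*chi_5, chi_4> = (1/16)[1*(2)*conj(1) + 1*(-2)*conj(1) + 2*(sqrt(2))*conj(-1) + 2*(0)*conj(1) + 2*(-sqrt(2))*conj(-1) + 4*(0)*conj(-1) + 4*(0)*conj(1)]
      = (1/16)[(2) + (-2) + (-2*sqrt(2)) + (0) + (2*sqrt(2)) + (0) + (0)] = 0/16 = 0
  <chi_2*chi_5, chi_5> = (1/16)[1*(2)*conj(2) + 1*(-2)*conj(-2) + 2*(sqrt(2))*conj(sqrt(2)) + 2*(0)*conj(0) + 2*(-sqrt(2))*conj(-sqrt(2)) + 4*(0)*conj(0) + 4*(0)*conj(0)]
      = (1/16)[(4) + (4) + (4) + (0) + (4) + (0) + (0)] = 16/16 = 1
  <chi_2*chi_5, chi_6> = (1/16)[1*(2)*conj(2) + 1*(-2)*conj(2) + 2*(sqrt(2))*conj(0) + 2*(0)*conj(-2) + 2*(-sqrt(2))*conj(0) + 4*(0)*conj(0) + 4*(0)*conj(0)]
      = (1/16)[(4) + (-4) + (0) + (0) + (0) + (0) + (0)] = 0/16 = 0
  <chi_2*chi_5, chi_7> = (1/16)[1*(2)*conj(2) + 1*(-2)*conj(-2) + 2*(sqrt(2))*conj(-sqrt(2)) + 2*(0)*conj(0) + 2*(-sqrt(2))*conj(sqrt(2)) + 4*(0)*conj(0) + 4*(0)*conj(0)]
      = (1/16)[(4) + (4) + (-4) + (0) + (-4) + (0) + (0)] = 0/16 = 0
Hence the multiplicities are chi_5: 1. Dimension check: dim(chi_2)*dim(chi_5) = 1*2 = 2 and sum (mult * dim) = 1*2 = 2.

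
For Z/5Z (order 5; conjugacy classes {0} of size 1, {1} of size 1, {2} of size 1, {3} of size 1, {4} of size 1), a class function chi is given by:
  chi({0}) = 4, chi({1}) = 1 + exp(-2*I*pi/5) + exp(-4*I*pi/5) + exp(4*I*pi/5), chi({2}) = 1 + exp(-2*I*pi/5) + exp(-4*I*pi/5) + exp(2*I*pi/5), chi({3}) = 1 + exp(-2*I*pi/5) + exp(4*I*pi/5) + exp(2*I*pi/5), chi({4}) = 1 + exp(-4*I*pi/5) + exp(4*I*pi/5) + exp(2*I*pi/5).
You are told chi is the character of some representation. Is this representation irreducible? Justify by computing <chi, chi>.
Not irreducible (reducible): <chi, chi> = 4 > 1.

Details: <chi, chi> = (1/|G|) sum_C |C| * |chi(C)|^2 = (1/5)[1*|4|^2 + 1*|1 + exp(-2*I*pi/5) + exp(-4*I*pi/5) + exp(4*I*pi/5)|^2 + 1*|1 + exp(-2*I*pi/5) + exp(-4*I*pi/5) + exp(2*I*pi/5)|^2 + 1*|1 + exp(-2*I*pi/5) + exp(4*I*pi/5) + exp(2*I*pi/5)|^2 + 1*|1 + exp(-4*I*pi/5) + exp(4*I*pi/5) + exp(2*I*pi/5)|^2]
  = (1/5)[(16) + (1) + (1) + (1) + (1)] = 20/5 = 4.
(Exp terms are combined using exp(i*s)*conj(exp(i*t)) = exp(i*(s-t)), and sums of them are collapsed using the identity that for every m > 1 the m distinct m-th roots of unity sum to 0, e.g. 1 + exp(2*I*pi/3) + exp(-2*I*pi/3) = 0.)
A character is irreducible iff <chi, chi> = 1, so this representation is reducible.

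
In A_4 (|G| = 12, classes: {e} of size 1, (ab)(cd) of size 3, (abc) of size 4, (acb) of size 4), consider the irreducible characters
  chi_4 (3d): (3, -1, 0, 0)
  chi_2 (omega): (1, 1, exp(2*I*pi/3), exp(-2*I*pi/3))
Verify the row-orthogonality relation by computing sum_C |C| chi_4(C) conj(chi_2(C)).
Sum = 0; so <chi_4, chi_2> = 0 (distinct irreducibles are orthogonal).

Justification: Compute term by term over conjugacy classes (|C| * chi_4(C) * conj(chi_2(C))):
  1*(3)*conj(1) + 3*(-1)*conj(1) + 4*(0)*conj(exp(2*I*pi/3)) + 4*(0)*conj(exp(-2*I*pi/3))
  = (3) + (-3) + (0) + (0)
  = 0.
(Exp terms are combined using exp(i*s)*conj(exp(i*t)) = exp(i*(s-t)), and sums of them are collapsed using the identity that for every m > 1 the m distinct m-th roots of unity sum to 0, e.g. 1 + exp(2*I*pi/3) + exp(-2*I*pi/3) = 0.)
Dividing by |G| = 12 gives 0/12 = 0, matching the row-orthogonality relation <chi_4, chi_2> = [chi_4 = chi_2].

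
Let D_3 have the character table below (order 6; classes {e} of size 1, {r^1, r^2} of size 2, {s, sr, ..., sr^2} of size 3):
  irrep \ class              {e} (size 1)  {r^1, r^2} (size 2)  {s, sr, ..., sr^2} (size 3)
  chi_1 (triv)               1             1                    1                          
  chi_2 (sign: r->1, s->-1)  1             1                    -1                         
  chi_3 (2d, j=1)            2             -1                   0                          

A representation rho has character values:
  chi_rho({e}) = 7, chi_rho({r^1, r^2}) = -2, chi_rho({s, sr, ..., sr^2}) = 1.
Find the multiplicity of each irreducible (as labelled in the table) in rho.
Multiplicities: chi_1: 1, chi_2: 0, chi_3: 3.

Derivation: Use <chi_rho, chi> = (1/|G|) sum_C |C| * chi_rho(C) * conj(chi(C)) with |G| = 6 for each irreducible chi in the table:
  <chi_rho, chi_1> = (1/6)[1*(7)*conj(1) + 2*(-2)*conj(1) + 3*(1)*conj(1)]
      = (1/6)[(7) + (-4) + (3)] = 6/6 = 1
  <chi_rho, chi_2> = (1/6)[1*(7)*conj(1) + 2*(-2)*conj(1) + 3*(1)*conj(-1)]
      = (1/6)[(7) + (-4) + (-3)] = 0/6 = 0
  <chi_rho, chi_3> = (1/6)[1*(7)*conj(2) + 2*(-2)*conj(-1) + 3*(1)*conj(0)]
      = (1/6)[(14) + (4) + (0)] = 18/6 = 3
Dimension check: dim(rho) = sum (mult * dim) = 1*1 + 0*1 + 3*2 = 7 = chi_rho(e) = 7.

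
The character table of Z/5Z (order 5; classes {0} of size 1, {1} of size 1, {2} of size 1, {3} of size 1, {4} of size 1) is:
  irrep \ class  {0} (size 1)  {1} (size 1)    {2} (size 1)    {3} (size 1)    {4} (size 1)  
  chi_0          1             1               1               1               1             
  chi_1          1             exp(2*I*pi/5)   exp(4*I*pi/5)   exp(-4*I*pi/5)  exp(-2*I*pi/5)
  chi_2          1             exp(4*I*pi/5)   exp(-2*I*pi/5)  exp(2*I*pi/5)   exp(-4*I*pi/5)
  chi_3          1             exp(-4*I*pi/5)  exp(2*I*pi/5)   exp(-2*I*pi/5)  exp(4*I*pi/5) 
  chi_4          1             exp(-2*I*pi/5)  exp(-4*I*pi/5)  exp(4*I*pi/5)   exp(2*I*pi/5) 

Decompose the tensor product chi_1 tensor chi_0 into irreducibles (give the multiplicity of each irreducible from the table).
chi_1 tensor chi_0 = chi_1 (all other irreducibles have multiplicity 0).

Solution. The character of a tensor product is the pointwise product (chi_1 * chi_0)(C) = chi_1(C) * chi_0(C):
  {0}: (1)*(1), {1}: (exp(2*I*pi/5))*(1), {2}: (exp(4*I*pi/5))*(1), {3}: (exp(-4*I*pi/5))*(1), {4}: (exp(-2*I*pi/5))*(1)
so (chi_1 * chi_0) takes values
  {0} -> 1, {1} -> exp(2*I*pi/5), {2} -> exp(4*I*pi/5), {3} -> exp(-4*I*pi/5), {4} -> exp(-2*I*pi/5).
Now take the inner product of this character with each irreducible chi from the table, <chi_1*chi_0, chi> = (1/5) sum_C |C| (chi_1*chi_0)(C) conj(chi(C)):
  <chi_1*chi_0, chi_0> = (1/5)[1*(1)*conj(1) + 1*(exp(2*I*pi/5))*conj(1) + 1*(exp(4*I*pi/5))*conj(1) + 1*(exp(-4*I*pi/5))*conj(1) + 1*(exp(-2*I*pi/5))*conj(1)]
      = (1/5)[(1) + (exp(2*I*pi/5)) + (exp(4*I*pi/5)) + (exp(-4*I*pi/5)) + (exp(-2*I*pi/5))] = 0/5 = 0
  <chi_1*chi_0, chi_1> = (1/5)[1*(1)*conj(1) + 1*(exp(2*I*pi/5))*conj(exp(2*I*pi/5)) + 1*(exp(4*I*pi/5))*conj(exp(4*I*pi/5)) + 1*(exp(-4*I*pi/5))*conj(exp(-4*I*pi/5)) + 1*(exp(-2*I*pi/5))*conj(exp(-2*I*pi/5))]
      = (1/5)[(1) + (1) + (1) + (1) + (1)] = 5/5 = 1
  <chi_1*chi_0, chi_2> = (1/5)[1*(1)*conj(1) + 1*(exp(2*I*pi/5))*conj(exp(4*I*pi/5)) + 1*(exp(4*I*pi/5))*conj(exp(-2*I*pi/5)) + 1*(exp(-4*I*pi/5))*conj(exp(2*I*pi/5)) + 1*(exp(-2*I*pi/5))*conj(exp(-4*I*pi/5))]
      = (1/5)[(1) + (exp(-2*I*pi/5)) + (exp(-4*I*pi/5)) + (exp(4*I*pi/5)) + (exp(2*I*pi/5))] = 0/5 = 0
  <chi_1*chi_0, chi_3> = (1/5)[1*(1)*conj(1) + 1*(exp(2*I*pi/5))*conj(exp(-4*I*pi/5)) + 1*(exp(4*I*pi/5))*conj(exp(2*I*pi/5)) + 1*(exp(-4*I*pi/5))*conj(exp(-2*I*pi/5)) + 1*(exp(-2*I*pi/5))*conj(exp(4*I*pi/5))]
      = (1/5)[(1) + (exp(-4*I*pi/5)) + (exp(2*I*pi/5)) + (exp(-2*I*pi/5)) + (exp(4*I*pi/5))] = 0/5 = 0
  <chi_1*chi_0, chi_4> = (1/5)[1*(1)*conj(1) + 1*(exp(2*I*pi/5))*conj(exp(-2*I*pi/5)) + 1*(exp(4*I*pi/5))*conj(exp(-4*I*pi/5)) + 1*(exp(-4*I*pi/5))*conj(exp(4*I*pi/5)) + 1*(exp(-2*I*pi/5))*conj(exp(2*I*pi/5))]
      = (1/5)[(1) + (exp(4*I*pi/5)) + (exp(-2*I*pi/5)) + (exp(2*I*pi/5)) + (exp(-4*I*pi/5))] = 0/5 = 0
(Exp terms are combined using exp(i*s)*conj(exp(i*t)) = exp(i*(s-t)), and sums of them are collapsed using the identity that for every m > 1 the m distinct m-th roots of unity sum to 0, e.g. 1 + exp(2*I*pi/3) + exp(-2*I*pi/3) = 0.)
Hence the multiplicities are chi_1: 1. Dimension check: dim(chi_1)*dim(chi_0) = 1*1 = 1 and sum (mult * dim) = 1*1 = 1.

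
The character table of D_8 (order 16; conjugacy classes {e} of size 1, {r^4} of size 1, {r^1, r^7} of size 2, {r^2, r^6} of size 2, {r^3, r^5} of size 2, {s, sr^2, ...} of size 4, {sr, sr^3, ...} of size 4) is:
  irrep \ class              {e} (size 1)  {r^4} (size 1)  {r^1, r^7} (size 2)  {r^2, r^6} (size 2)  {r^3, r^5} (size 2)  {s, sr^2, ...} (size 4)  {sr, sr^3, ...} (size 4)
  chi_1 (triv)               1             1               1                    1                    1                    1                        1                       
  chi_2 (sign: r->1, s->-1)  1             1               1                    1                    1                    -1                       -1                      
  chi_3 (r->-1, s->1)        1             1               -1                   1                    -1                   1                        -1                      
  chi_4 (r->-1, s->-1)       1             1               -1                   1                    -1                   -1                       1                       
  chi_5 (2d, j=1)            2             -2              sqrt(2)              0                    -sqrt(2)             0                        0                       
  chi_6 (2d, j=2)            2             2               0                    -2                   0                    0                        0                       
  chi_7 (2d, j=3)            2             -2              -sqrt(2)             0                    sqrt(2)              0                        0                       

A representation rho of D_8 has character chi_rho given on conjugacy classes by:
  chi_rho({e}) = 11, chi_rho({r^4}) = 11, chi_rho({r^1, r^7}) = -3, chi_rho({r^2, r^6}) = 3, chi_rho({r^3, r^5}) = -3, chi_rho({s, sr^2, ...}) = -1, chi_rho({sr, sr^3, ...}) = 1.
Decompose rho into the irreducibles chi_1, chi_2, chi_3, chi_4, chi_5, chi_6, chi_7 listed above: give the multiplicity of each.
Multiplicities: chi_1: 1, chi_2: 1, chi_3: 2, chi_4: 3, chi_5: 0, chi_6: 2, chi_7: 0.

Why: Use <chi_rho, chi> = (1/|G|) sum_C |C| * chi_rho(C) * conj(chi(C)) with |G| = 16 for each irreducible chi in the table:
  <chi_rho, chi_1> = (1/16)[1*(11)*conj(1) + 1*(11)*conj(1) + 2*(-3)*conj(1) + 2*(3)*conj(1) + 2*(-3)*conj(1) + 4*(-1)*conj(1) + 4*(1)*conj(1)]
      = (1/16)[(11) + (11) + (-6) + (6) + (-6) + (-4) + (4)] = 16/16 = 1
  <chi_rho, chi_2> = (1/16)[1*(11)*conj(1) + 1*(11)*conj(1) + 2*(-3)*conj(1) + 2*(3)*conj(1) + 2*(-3)*conj(1) + 4*(-1)*conj(-1) + 4*(1)*conj(-1)]
      = (1/16)[(11) + (11) + (-6) + (6) + (-6) + (4) + (-4)] = 16/16 = 1
  <chi_rho, chi_3> = (1/16)[1*(11)*conj(1) + 1*(11)*conj(1) + 2*(-3)*conj(-1) + 2*(3)*conj(1) + 2*(-3)*conj(-1) + 4*(-1)*conj(1) + 4*(1)*conj(-1)]
      = (1/16)[(11) + (11) + (6) + (6) + (6) + (-4) + (-4)] = 32/16 = 2
  <chi_rho, chi_4> = (1/16)[1*(11)*conj(1) + 1*(11)*conj(1) + 2*(-3)*conj(-1) + 2*(3)*conj(1) + 2*(-3)*conj(-1) + 4*(-1)*conj(-1) + 4*(1)*conj(1)]
      = (1/16)[(11) + (11) + (6) + (6) + (6) + (4) + (4)] = 48/16 = 3
  <chi_rho, chi_5> = (1/16)[1*(11)*conj(2) + 1*(11)*conj(-2) + 2*(-3)*conj(sqrt(2)) + 2*(3)*conj(0) + 2*(-3)*conj(-sqrt(2)) + 4*(-1)*conj(0) + 4*(1)*conj(0)]
      = (1/16)[(22) + (-22) + (-6*sqrt(2)) + (0) + (6*sqrt(2)) + (0) + (0)] = 0/16 = 0
  <chi_rho, chi_6> = (1/16)[1*(11)*conj(2) + 1*(11)*conj(2) + 2*(-3)*conj(0) + 2*(3)*conj(-2) + 2*(-3)*conj(0) + 4*(-1)*conj(0) + 4*(1)*conj(0)]
      = (1/16)[(22) + (22) + (0) + (-12) + (0) + (0) + (0)] = 32/16 = 2
  <chi_rho, chi_7> = (1/16)[1*(11)*conj(2) + 1*(11)*conj(-2) + 2*(-3)*conj(-sqrt(2)) + 2*(3)*conj(0) + 2*(-3)*conj(sqrt(2)) + 4*(-1)*conj(0) + 4*(1)*conj(0)]
      = (1/16)[(22) + (-22) + (6*sqrt(2)) + (0) + (-6*sqrt(2)) + (0) + (0)] = 0/16 = 0
Dimension check: dim(rho) = sum (mult * dim) = 1*1 + 1*1 + 2*1 + 3*1 + 0*2 + 2*2 + 0*2 = 11 = chi_rho(e) = 11.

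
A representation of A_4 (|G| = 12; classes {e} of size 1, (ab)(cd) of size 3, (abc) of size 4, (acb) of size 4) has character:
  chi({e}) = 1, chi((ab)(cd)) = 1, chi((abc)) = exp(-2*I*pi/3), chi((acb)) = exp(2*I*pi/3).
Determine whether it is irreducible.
Irreducible: <chi, chi> = 1.

Explanation: <chi, chi> = (1/|G|) sum_C |C| * |chi(C)|^2 = (1/12)[1*|1|^2 + 3*|1|^2 + 4*|exp(-2*I*pi/3)|^2 + 4*|exp(2*I*pi/3)|^2]
  = (1/12)[(1) + (3) + (4) + (4)] = 12/12 = 1.
(Exp terms are combined using exp(i*s)*conj(exp(i*t)) = exp(i*(s-t)), and sums of them are collapsed using the identity that for every m > 1 the m distinct m-th roots of unity sum to 0, e.g. 1 + exp(2*I*pi/3) + exp(-2*I*pi/3) = 0.)
A character is irreducible iff <chi, chi> = 1, so this representation is irreducible.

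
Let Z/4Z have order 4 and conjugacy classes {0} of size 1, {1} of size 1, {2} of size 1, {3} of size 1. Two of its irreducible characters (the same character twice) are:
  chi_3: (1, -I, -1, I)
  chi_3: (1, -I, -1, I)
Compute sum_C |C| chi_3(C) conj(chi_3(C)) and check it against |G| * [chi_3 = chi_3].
Sum = 4 = |G| = 4; so <chi_3, chi_3> = 1 (norm-1 confirms irreducibility).

Argument: Compute term by term over conjugacy classes (|C| * chi_3(C) * conj(chi_3(C))):
  1*(1)*conj(1) + 1*(-I)*conj(-I) + 1*(-1)*conj(-1) + 1*(I)*conj(I)
  = (1) + (1) + (1) + (1)
  = 4.
(Exp terms are combined using exp(i*s)*conj(exp(i*t)) = exp(i*(s-t)), and sums of them are collapsed using the identity that for every m > 1 the m distinct m-th roots of unity sum to 0, e.g. 1 + exp(2*I*pi/3) + exp(-2*I*pi/3) = 0.)
Dividing by |G| = 4 gives 4/4 = 1, matching the row-orthogonality relation <chi_3, chi_3> = [chi_3 = chi_3].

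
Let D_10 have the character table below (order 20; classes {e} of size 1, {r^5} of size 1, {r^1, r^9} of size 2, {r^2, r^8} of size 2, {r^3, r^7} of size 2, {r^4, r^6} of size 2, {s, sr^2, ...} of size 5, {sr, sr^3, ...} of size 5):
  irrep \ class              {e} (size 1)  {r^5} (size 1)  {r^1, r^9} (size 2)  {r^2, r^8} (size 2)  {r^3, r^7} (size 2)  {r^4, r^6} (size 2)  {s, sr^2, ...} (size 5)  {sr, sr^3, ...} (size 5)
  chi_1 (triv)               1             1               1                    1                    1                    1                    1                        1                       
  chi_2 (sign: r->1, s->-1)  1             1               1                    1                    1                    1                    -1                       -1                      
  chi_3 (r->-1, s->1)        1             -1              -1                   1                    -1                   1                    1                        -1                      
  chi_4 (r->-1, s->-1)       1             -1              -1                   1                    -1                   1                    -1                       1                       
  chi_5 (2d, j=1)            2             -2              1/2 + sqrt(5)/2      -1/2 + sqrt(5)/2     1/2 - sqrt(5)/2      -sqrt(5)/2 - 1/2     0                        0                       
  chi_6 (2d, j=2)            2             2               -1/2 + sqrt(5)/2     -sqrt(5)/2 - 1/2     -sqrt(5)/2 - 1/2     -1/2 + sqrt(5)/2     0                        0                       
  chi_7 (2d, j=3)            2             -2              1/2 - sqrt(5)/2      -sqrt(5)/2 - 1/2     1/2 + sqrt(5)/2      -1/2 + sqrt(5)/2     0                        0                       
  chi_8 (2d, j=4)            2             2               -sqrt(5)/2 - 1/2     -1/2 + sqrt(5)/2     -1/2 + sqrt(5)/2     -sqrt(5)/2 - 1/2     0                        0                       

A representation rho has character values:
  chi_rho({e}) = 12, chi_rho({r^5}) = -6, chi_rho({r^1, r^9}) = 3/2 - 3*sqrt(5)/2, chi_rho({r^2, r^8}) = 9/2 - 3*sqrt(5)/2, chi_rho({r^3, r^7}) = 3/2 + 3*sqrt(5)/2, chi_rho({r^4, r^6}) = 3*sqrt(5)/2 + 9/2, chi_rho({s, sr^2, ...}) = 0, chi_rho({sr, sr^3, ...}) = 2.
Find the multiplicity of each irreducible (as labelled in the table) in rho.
Multiplicities: chi_1: 2, chi_2: 1, chi_3: 1, chi_4: 2, chi_5: 0, chi_6: 0, chi_7: 3, chi_8: 0.

Argument: Use <chi_rho, chi> = (1/|G|) sum_C |C| * chi_rho(C) * conj(chi(C)) with |G| = 20 for each irreducible chi in the table:
  <chi_rho, chi_1> = (1/20)[1*(12)*conj(1) + 1*(-6)*conj(1) + 2*(3/2 - 3*sqrt(5)/2)*conj(1) + 2*(9/2 - 3*sqrt(5)/2)*conj(1) + 2*(3/2 + 3*sqrt(5)/2)*conj(1) + 2*(3*sqrt(5)/2 + 9/2)*conj(1) + 5*(0)*conj(1) + 5*(2)*conj(1)]
      = (1/20)[(12) + (-6) + (3 - 3*sqrt(5)) + (9 - 3*sqrt(5)) + (3 + 3*sqrt(5)) + (3*sqrt(5) + 9) + (0) + (10)] = 40/20 = 2
  <chi_rho, chi_2> = (1/20)[1*(12)*conj(1) + 1*(-6)*conj(1) + 2*(3/2 - 3*sqrt(5)/2)*conj(1) + 2*(9/2 - 3*sqrt(5)/2)*conj(1) + 2*(3/2 + 3*sqrt(5)/2)*conj(1) + 2*(3*sqrt(5)/2 + 9/2)*conj(1) + 5*(0)*conj(-1) + 5*(2)*conj(-1)]
      = (1/20)[(12) + (-6) + (3 - 3*sqrt(5)) + (9 - 3*sqrt(5)) + (3 + 3*sqrt(5)) + (3*sqrt(5) + 9) + (0) + (-10)] = 20/20 = 1
  <chi_rho, chi_3> = (1/20)[1*(12)*conj(1) + 1*(-6)*conj(-1) + 2*(3/2 - 3*sqrt(5)/2)*conj(-1) + 2*(9/2 - 3*sqrt(5)/2)*conj(1) + 2*(3/2 + 3*sqrt(5)/2)*conj(-1) + 2*(3*sqrt(5)/2 + 9/2)*conj(1) + 5*(0)*conj(1) + 5*(2)*conj(-1)]
      = (1/20)[(12) + (6) + (-3 + 3*sqrt(5)) + (9 - 3*sqrt(5)) + (-3*sqrt(5) - 3) + (3*sqrt(5) + 9) + (0) + (-10)] = 20/20 = 1
  <chi_rho, chi_4> = (1/20)[1*(12)*conj(1) + 1*(-6)*conj(-1) + 2*(3/2 - 3*sqrt(5)/2)*conj(-1) + 2*(9/2 - 3*sqrt(5)/2)*conj(1) + 2*(3/2 + 3*sqrt(5)/2)*conj(-1) + 2*(3*sqrt(5)/2 + 9/2)*conj(1) + 5*(0)*conj(-1) + 5*(2)*conj(1)]
      = (1/20)[(12) + (6) + (-3 + 3*sqrt(5)) + (9 - 3*sqrt(5)) + (-3*sqrt(5) - 3) + (3*sqrt(5) + 9) + (0) + (10)] = 40/20 = 2
  <chi_rho, chi_5> = (1/20)[1*(12)*conj(2) + 1*(-6)*conj(-2) + 2*(3/2 - 3*sqrt(5)/2)*conj(1/2 + sqrt(5)/2) + 2*(9/2 - 3*sqrt(5)/2)*conj(-1/2 + sqrt(5)/2) + 2*(3/2 + 3*sqrt(5)/2)*conj(1/2 - sqrt(5)/2) + 2*(3*sqrt(5)/2 + 9/2)*conj(-sqrt(5)/2 - 1/2) + 5*(0)*conj(0) + 5*(2)*conj(0)]
      = (1/20)[(24) + (12) + (-6) + (-12 + 6*sqrt(5)) + (-6) + (-6*sqrt(5) - 12) + (0) + (0)] = 0/20 = 0
  <chi_rho, chi_6> = (1/20)[1*(12)*conj(2) + 1*(-6)*conj(2) + 2*(3/2 - 3*sqrt(5)/2)*conj(-1/2 + sqrt(5)/2) + 2*(9/2 - 3*sqrt(5)/2)*conj(-sqrt(5)/2 - 1/2) + 2*(3/2 + 3*sqrt(5)/2)*conj(-sqrt(5)/2 - 1/2) + 2*(3*sqrt(5)/2 + 9/2)*conj(-1/2 + sqrt(5)/2) + 5*(0)*conj(0) + 5*(2)*conj(0)]
      = (1/20)[(24) + (-12) + (-9 + 3*sqrt(5)) + (3 - 3*sqrt(5)) + (-9 - 3*sqrt(5)) + (3 + 3*sqrt(5)) + (0) + (0)] = 0/20 = 0
  <chi_rho, chi_7> = (1/20)[1*(12)*conj(2) + 1*(-6)*conj(-2) + 2*(3/2 - 3*sqrt(5)/2)*conj(1/2 - sqrt(5)/2) + 2*(9/2 - 3*sqrt(5)/2)*conj(-sqrt(5)/2 - 1/2) + 2*(3/2 + 3*sqrt(5)/2)*conj(1/2 + sqrt(5)/2) + 2*(3*sqrt(5)/2 + 9/2)*conj(-1/2 + sqrt(5)/2) + 5*(0)*conj(0) + 5*(2)*conj(0)]
      = (1/20)[(24) + (12) + (9 - 3*sqrt(5)) + (3 - 3*sqrt(5)) + (3*sqrt(5) + 9) + (3 + 3*sqrt(5)) + (0) + (0)] = 60/20 = 3
  <chi_rho, chi_8> = (1/20)[1*(12)*conj(2) + 1*(-6)*conj(2) + 2*(3/2 - 3*sqrt(5)/2)*conj(-sqrt(5)/2 - 1/2) + 2*(9/2 - 3*sqrt(5)/2)*conj(-1/2 + sqrt(5)/2) + 2*(3/2 + 3*sqrt(5)/2)*conj(-1/2 + sqrt(5)/2) + 2*(3*sqrt(5)/2 + 9/2)*conj(-sqrt(5)/2 - 1/2) + 5*(0)*conj(0) + 5*(2)*conj(0)]
      = (1/20)[(24) + (-12) + (6) + (-12 + 6*sqrt(5)) + (6) + (-6*sqrt(5) - 12) + (0) + (0)] = 0/20 = 0
Dimension check: dim(rho) = sum (mult * dim) = 2*1 + 1*1 + 1*1 + 2*1 + 0*2 + 0*2 + 3*2 + 0*2 = 12 = chi_rho(e) = 12.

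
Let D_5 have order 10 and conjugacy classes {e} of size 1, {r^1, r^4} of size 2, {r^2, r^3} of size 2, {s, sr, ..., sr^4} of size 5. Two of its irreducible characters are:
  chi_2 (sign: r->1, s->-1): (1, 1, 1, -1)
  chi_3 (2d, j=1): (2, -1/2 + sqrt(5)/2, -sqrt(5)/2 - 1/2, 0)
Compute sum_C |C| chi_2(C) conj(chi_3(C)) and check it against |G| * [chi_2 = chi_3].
Sum = 0; so <chi_2, chi_3> = 0 (distinct irreducibles are orthogonal).

Compute term by term over conjugacy classes (|C| * chi_2(C) * conj(chi_3(C))):
  1*(1)*conj(2) + 2*(1)*conj(-1/2 + sqrt(5)/2) + 2*(1)*conj(-sqrt(5)/2 - 1/2) + 5*(-1)*conj(0)
  = (2) + (-1 + sqrt(5)) + (-sqrt(5) - 1) + (0)
  = 0.
Dividing by |G| = 10 gives 0/10 = 0, matching the row-orthogonality relation <chi_2, chi_3> = [chi_2 = chi_3].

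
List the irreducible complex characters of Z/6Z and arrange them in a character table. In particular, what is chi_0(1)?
Character table of Z/6Z (irreps indexed chi_0,...,chi_5 with chi_k(m) = zeta_6^(k*m), zeta_6 = exp(2*pi*i/6)):
  irrep \ class  {0} (size 1)  {1} (size 1)    {2} (size 1)    {3} (size 1)  {4} (size 1)    {5} (size 1)  
  chi_0          1             1               1               1             1               1             
  chi_1          1             exp(I*pi/3)     exp(2*I*pi/3)   -1            exp(-2*I*pi/3)  exp(-I*pi/3)  
  chi_2          1             exp(2*I*pi/3)   exp(-2*I*pi/3)  1             exp(2*I*pi/3)   exp(-2*I*pi/3)
  chi_3          1             -1              1               -1            1               -1            
  chi_4          1             exp(-2*I*pi/3)  exp(2*I*pi/3)   1             exp(-2*I*pi/3)  exp(2*I*pi/3) 
  chi_5          1             exp(-I*pi/3)    exp(-2*I*pi/3)  -1            exp(2*I*pi/3)   exp(I*pi/3)   

Spot check: chi_0(1) = zeta_6^(0*1) = zeta_6^0 = 1.

Explanation: Z/6Z is abelian, so all 6 irreducible complex representations are 1-dimensional. They are given by chi_k(m) = zeta_6^(k*m) for k = 0,...,5. Row orthogonality: sum_m chi_k(m) conj(chi_l(m)) = 6 * [k = l].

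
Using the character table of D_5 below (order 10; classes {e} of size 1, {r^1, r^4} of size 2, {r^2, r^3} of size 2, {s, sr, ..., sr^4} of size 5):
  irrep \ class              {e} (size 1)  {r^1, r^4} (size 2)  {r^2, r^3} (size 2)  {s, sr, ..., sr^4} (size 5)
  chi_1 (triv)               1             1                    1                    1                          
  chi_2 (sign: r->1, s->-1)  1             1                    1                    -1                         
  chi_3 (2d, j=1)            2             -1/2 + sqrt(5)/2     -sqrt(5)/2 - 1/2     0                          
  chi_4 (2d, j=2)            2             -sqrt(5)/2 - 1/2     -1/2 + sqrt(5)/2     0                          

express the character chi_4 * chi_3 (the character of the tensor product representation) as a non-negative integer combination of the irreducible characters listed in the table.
chi_4 tensor chi_3 = chi_3 + chi_4 (all other irreducibles have multiplicity 0).

Proof sketch: The character of a tensor product is the pointwise product (chi_4 * chi_3)(C) = chi_4(C) * chi_3(C):
  {e}: (2)*(2), {r^1, r^4}: (-sqrt(5)/2 - 1/2)*(-1/2 + sqrt(5)/2), {r^2, r^3}: (-1/2 + sqrt(5)/2)*(-sqrt(5)/2 - 1/2), {s, sr, ..., sr^4}: (0)*(0)
so (chi_4 * chi_3) takes values
  {e} -> 4, {r^1, r^4} -> -1, {r^2, r^3} -> -1, {s, sr, ..., sr^4} -> 0.
Now take the inner product of this character with each irreducible chi from the table, <chi_4*chi_3, chi> = (1/10) sum_C |C| (chi_4*chi_3)(C) conj(chi(C)):
  <chi_4*chi_3, chi_1> = (1/10)[1*(4)*conj(1) + 2*(-1)*conj(1) + 2*(-1)*conj(1) + 5*(0)*conj(1)]
      = (1/10)[(4) + (-2) + (-2) + (0)] = 0/10 = 0
  <chi_4*chi_3, chi_2> = (1/10)[1*(4)*conj(1) + 2*(-1)*conj(1) + 2*(-1)*conj(1) + 5*(0)*conj(-1)]
      = (1/10)[(4) + (-2) + (-2) + (0)] = 0/10 = 0
  <chi_4*chi_3, chi_3> = (1/10)[1*(4)*conj(2) + 2*(-1)*conj(-1/2 + sqrt(5)/2) + 2*(-1)*conj(-sqrt(5)/2 - 1/2) + 5*(0)*conj(0)]
      = (1/10)[(8) + (1 - sqrt(5)) + (1 + sqrt(5)) + (0)] = 10/10 = 1
  <chi_4*chi_3, chi_4> = (1/10)[1*(4)*conj(2) + 2*(-1)*conj(-sqrt(5)/2 - 1/2) + 2*(-1)*conj(-1/2 + sqrt(5)/2) + 5*(0)*conj(0)]
      = (1/10)[(8) + (1 + sqrt(5)) + (1 - sqrt(5)) + (0)] = 10/10 = 1
Hence the multiplicities are chi_3: 1, chi_4: 1. Dimension check: dim(chi_4)*dim(chi_3) = 2*2 = 4 and sum (mult * dim) = 1*2 + 1*2 = 4.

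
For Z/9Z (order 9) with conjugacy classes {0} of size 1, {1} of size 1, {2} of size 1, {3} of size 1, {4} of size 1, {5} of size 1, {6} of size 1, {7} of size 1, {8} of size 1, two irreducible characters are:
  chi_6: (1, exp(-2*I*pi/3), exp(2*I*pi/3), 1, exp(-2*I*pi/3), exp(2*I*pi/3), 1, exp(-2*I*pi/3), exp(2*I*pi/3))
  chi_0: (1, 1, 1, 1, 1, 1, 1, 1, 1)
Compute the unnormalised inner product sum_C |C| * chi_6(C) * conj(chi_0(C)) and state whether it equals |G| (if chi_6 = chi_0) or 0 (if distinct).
Sum = 0; so <chi_6, chi_0> = 0 (distinct irreducibles are orthogonal).

Derivation: Compute term by term over conjugacy classes (|C| * chi_6(C) * conj(chi_0(C))):
  1*(1)*conj(1) + 1*(exp(-2*I*pi/3))*conj(1) + 1*(exp(2*I*pi/3))*conj(1) + 1*(1)*conj(1) + 1*(exp(-2*I*pi/3))*conj(1) + 1*(exp(2*I*pi/3))*conj(1) + 1*(1)*conj(1) + 1*(exp(-2*I*pi/3))*conj(1) + 1*(exp(2*I*pi/3))*conj(1)
  = (1) + (exp(-2*I*pi/3)) + (exp(2*I*pi/3)) + (1) + (exp(-2*I*pi/3)) + (exp(2*I*pi/3)) + (1) + (exp(-2*I*pi/3)) + (exp(2*I*pi/3))
  = 0.
(Exp terms are combined using exp(i*s)*conj(exp(i*t)) = exp(i*(s-t)), and sums of them are collapsed using the identity that for every m > 1 the m distinct m-th roots of unity sum to 0, e.g. 1 + exp(2*I*pi/3) + exp(-2*I*pi/3) = 0.)
Dividing by |G| = 9 gives 0/9 = 0, matching the row-orthogonality relation <chi_6, chi_0> = [chi_6 = chi_0].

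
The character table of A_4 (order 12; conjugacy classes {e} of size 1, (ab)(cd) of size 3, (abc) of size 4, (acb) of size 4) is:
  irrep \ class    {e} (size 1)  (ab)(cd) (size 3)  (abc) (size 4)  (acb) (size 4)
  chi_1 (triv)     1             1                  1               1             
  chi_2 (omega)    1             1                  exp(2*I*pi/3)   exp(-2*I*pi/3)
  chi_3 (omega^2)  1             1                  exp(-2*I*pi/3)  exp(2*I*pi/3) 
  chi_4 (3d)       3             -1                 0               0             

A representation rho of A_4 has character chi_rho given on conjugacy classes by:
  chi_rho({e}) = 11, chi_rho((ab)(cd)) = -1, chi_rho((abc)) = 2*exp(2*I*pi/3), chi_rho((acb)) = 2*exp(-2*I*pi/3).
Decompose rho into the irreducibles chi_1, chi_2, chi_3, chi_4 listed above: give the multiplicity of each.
Multiplicities: chi_1: 0, chi_2: 2, chi_3: 0, chi_4: 3.

Justification: Use <chi_rho, chi> = (1/|G|) sum_C |C| * chi_rho(C) * conj(chi(C)) with |G| = 12 for each irreducible chi in the table:
  <chi_rho, chi_1> = (1/12)[1*(11)*conj(1) + 3*(-1)*conj(1) + 4*(2*exp(2*I*pi/3))*conj(1) + 4*(2*exp(-2*I*pi/3))*conj(1)]
      = (1/12)[(11) + (-3) + (8*exp(2*I*pi/3)) + (8*exp(-2*I*pi/3))] = 0/12 = 0
  <chi_rho, chi_2> = (1/12)[1*(11)*conj(1) + 3*(-1)*conj(1) + 4*(2*exp(2*I*pi/3))*conj(exp(2*I*pi/3)) + 4*(2*exp(-2*I*pi/3))*conj(exp(-2*I*pi/3))]
      = (1/12)[(11) + (-3) + (8) + (8)] = 24/12 = 2
  <chi_rho, chi_3> = (1/12)[1*(11)*conj(1) + 3*(-1)*conj(1) + 4*(2*exp(2*I*pi/3))*conj(exp(-2*I*pi/3)) + 4*(2*exp(-2*I*pi/3))*conj(exp(2*I*pi/3))]
      = (1/12)[(11) + (-3) + (8*exp(-2*I*pi/3)) + (8*exp(2*I*pi/3))] = 0/12 = 0
  <chi_rho, chi_4> = (1/12)[1*(11)*conj(3) + 3*(-1)*conj(-1) + 4*(2*exp(2*I*pi/3))*conj(0) + 4*(2*exp(-2*I*pi/3))*conj(0)]
      = (1/12)[(33) + (3) + (0) + (0)] = 36/12 = 3
(Exp terms are combined using exp(i*s)*conj(exp(i*t)) = exp(i*(s-t)), and sums of them are collapsed using the identity that for every m > 1 the m distinct m-th roots of unity sum to 0, e.g. 1 + exp(2*I*pi/3) + exp(-2*I*pi/3) = 0.)
Dimension check: dim(rho) = sum (mult * dim) = 0*1 + 2*1 + 0*1 + 3*3 = 11 = chi_rho(e) = 11.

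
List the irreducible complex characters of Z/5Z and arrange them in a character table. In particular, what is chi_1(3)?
Character table of Z/5Z (irreps indexed chi_0,...,chi_4 with chi_k(m) = zeta_5^(k*m), zeta_5 = exp(2*pi*i/5)):
  irrep \ class  {0} (size 1)  {1} (size 1)    {2} (size 1)    {3} (size 1)    {4} (size 1)  
  chi_0          1             1               1               1               1             
  chi_1          1             exp(2*I*pi/5)   exp(4*I*pi/5)   exp(-4*I*pi/5)  exp(-2*I*pi/5)
  chi_2          1             exp(4*I*pi/5)   exp(-2*I*pi/5)  exp(2*I*pi/5)   exp(-4*I*pi/5)
  chi_3          1             exp(-4*I*pi/5)  exp(2*I*pi/5)   exp(-2*I*pi/5)  exp(4*I*pi/5) 
  chi_4          1             exp(-2*I*pi/5)  exp(-4*I*pi/5)  exp(4*I*pi/5)   exp(2*I*pi/5) 

Spot check: chi_1(3) = zeta_5^(1*3) = zeta_5^3 = exp(-4*I*pi/5).

Justification: Z/5Z is abelian, so all 5 irreducible complex representations are 1-dimensional. They are given by chi_k(m) = zeta_5^(k*m) for k = 0,...,4. Row orthogonality: sum_m chi_k(m) conj(chi_l(m)) = 5 * [k = l].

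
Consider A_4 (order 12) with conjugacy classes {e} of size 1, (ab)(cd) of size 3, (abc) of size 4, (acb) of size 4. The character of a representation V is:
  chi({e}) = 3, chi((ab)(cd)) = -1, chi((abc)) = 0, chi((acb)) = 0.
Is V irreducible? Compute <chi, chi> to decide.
Irreducible: <chi, chi> = 1.

Details: <chi, chi> = (1/|G|) sum_C |C| * |chi(C)|^2 = (1/12)[1*|3|^2 + 3*|-1|^2 + 4*|0|^2 + 4*|0|^2]
  = (1/12)[(9) + (3) + (0) + (0)] = 12/12 = 1.
(Exp terms are combined using exp(i*s)*conj(exp(i*t)) = exp(i*(s-t)), and sums of them are collapsed using the identity that for every m > 1 the m distinct m-th roots of unity sum to 0, e.g. 1 + exp(2*I*pi/3) + exp(-2*I*pi/3) = 0.)
A character is irreducible iff <chi, chi> = 1, so this representation is irreducible.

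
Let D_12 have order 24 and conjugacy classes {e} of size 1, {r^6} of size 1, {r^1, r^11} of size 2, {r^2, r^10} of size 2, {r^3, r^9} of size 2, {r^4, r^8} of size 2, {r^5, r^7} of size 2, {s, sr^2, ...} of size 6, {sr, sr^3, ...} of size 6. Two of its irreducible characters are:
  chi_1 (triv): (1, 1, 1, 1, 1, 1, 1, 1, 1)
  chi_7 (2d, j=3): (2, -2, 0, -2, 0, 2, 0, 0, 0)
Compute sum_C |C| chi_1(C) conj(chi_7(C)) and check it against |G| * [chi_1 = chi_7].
Sum = 0; so <chi_1, chi_7> = 0 (distinct irreducibles are orthogonal).

Compute term by term over conjugacy classes (|C| * chi_1(C) * conj(chi_7(C))):
  1*(1)*conj(2) + 1*(1)*conj(-2) + 2*(1)*conj(0) + 2*(1)*conj(-2) + 2*(1)*conj(0) + 2*(1)*conj(2) + 2*(1)*conj(0) + 6*(1)*conj(0) + 6*(1)*conj(0)
  = (2) + (-2) + (0) + (-4) + (0) + (4) + (0) + (0) + (0)
  = 0.
Dividing by |G| = 24 gives 0/24 = 0, matching the row-orthogonality relation <chi_1, chi_7> = [chi_1 = chi_7].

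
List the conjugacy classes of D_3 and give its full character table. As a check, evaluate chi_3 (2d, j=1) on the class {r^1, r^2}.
Conjugacy classes: {e} of size 1, {r^1, r^2} of size 2, {s, sr, ..., sr^2} of size 3.
Character table:
  irrep \ class              {e} (size 1)  {r^1, r^2} (size 2)  {s, sr, ..., sr^2} (size 3)
  chi_1 (triv)               1             1                    1                          
  chi_2 (sign: r->1, s->-1)  1             1                    -1                         
  chi_3 (2d, j=1)            2             -1                   0                          

Spot check: chi_3 (2d, j=1) on {r^1, r^2} = -1.

Argument: D_3 has order 2*3 = 6 with 3 conjugacy classes, hence 3 irreducibles. Sum of squared dims 1 + 1 + 4 = 6 = |G|. Linear characters come from the abelianisation; the 2-dimensional irreps have character r^k -> 2*cos(2*pi*j*k/3), reflections -> 0.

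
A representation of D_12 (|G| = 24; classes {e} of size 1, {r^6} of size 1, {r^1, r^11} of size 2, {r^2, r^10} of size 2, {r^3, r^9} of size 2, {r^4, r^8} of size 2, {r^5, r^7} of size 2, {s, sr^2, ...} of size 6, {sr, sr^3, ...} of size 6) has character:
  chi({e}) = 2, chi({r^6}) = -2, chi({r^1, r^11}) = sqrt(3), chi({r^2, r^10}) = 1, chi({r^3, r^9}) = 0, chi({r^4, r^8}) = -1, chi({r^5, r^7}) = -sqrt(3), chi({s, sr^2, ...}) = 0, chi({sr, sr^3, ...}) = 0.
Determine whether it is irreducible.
Irreducible: <chi, chi> = 1.

Argument: <chi, chi> = (1/|G|) sum_C |C| * |chi(C)|^2 = (1/24)[1*|2|^2 + 1*|-2|^2 + 2*|sqrt(3)|^2 + 2*|1|^2 + 2*|0|^2 + 2*|-1|^2 + 2*|-sqrt(3)|^2 + 6*|0|^2 + 6*|0|^2]
  = (1/24)[(4) + (4) + (6) + (2) + (0) + (2) + (6) + (0) + (0)] = 24/24 = 1.
A character is irreducible iff <chi, chi> = 1, so this representation is irreducible.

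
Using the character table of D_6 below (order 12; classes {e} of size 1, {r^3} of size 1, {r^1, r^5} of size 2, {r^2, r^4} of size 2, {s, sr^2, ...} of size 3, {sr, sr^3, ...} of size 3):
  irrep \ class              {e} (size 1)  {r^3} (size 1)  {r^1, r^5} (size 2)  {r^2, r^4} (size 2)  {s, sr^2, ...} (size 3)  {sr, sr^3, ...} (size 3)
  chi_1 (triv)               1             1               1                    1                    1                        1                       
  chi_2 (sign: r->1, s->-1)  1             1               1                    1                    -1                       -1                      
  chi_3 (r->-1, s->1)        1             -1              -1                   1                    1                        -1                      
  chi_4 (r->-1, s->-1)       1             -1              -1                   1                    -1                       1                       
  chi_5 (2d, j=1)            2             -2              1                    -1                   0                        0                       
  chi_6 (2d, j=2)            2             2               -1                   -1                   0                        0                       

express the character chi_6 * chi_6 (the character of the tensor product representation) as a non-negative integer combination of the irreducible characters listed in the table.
chi_6 tensor chi_6 = chi_1 + chi_2 + chi_6 (all other irreducibles have multiplicity 0).

The character of a tensor product is the pointwise product (chi_6 * chi_6)(C) = chi_6(C) * chi_6(C):
  {e}: (2)*(2), {r^3}: (2)*(2), {r^1, r^5}: (-1)*(-1), {r^2, r^4}: (-1)*(-1), {s, sr^2, ...}: (0)*(0), {sr, sr^3, ...}: (0)*(0)
so (chi_6 * chi_6) takes values
  {e} -> 4, {r^3} -> 4, {r^1, r^5} -> 1, {r^2, r^4} -> 1, {s, sr^2, ...} -> 0, {sr, sr^3, ...} -> 0.
Now take the inner product of this character with each irreducible chi from the table, <chi_6*chi_6, chi> = (1/12) sum_C |C| (chi_6*chi_6)(C) conj(chi(C)):
  <chi_6*chi_6, chi_1> = (1/12)[1*(4)*conj(1) + 1*(4)*conj(1) + 2*(1)*conj(1) + 2*(1)*conj(1) + 3*(0)*conj(1) + 3*(0)*conj(1)]
      = (1/12)[(4) + (4) + (2) + (2) + (0) + (0)] = 12/12 = 1
  <chi_6*chi_6, chi_2> = (1/12)[1*(4)*conj(1) + 1*(4)*conj(1) + 2*(1)*conj(1) + 2*(1)*conj(1) + 3*(0)*conj(-1) + 3*(0)*conj(-1)]
      = (1/12)[(4) + (4) + (2) + (2) + (0) + (0)] = 12/12 = 1
  <chi_6*chi_6, chi_3> = (1/12)[1*(4)*conj(1) + 1*(4)*conj(-1) + 2*(1)*conj(-1) + 2*(1)*conj(1) + 3*(0)*conj(1) + 3*(0)*conj(-1)]
      = (1/12)[(4) + (-4) + (-2) + (2) + (0) + (0)] = 0/12 = 0
  <chi_6*chi_6, chi_4> = (1/12)[1*(4)*conj(1) + 1*(4)*conj(-1) + 2*(1)*conj(-1) + 2*(1)*conj(1) + 3*(0)*conj(-1) + 3*(0)*conj(1)]
      = (1/12)[(4) + (-4) + (-2) + (2) + (0) + (0)] = 0/12 = 0
  <chi_6*chi_6, chi_5> = (1/12)[1*(4)*conj(2) + 1*(4)*conj(-2) + 2*(1)*conj(1) + 2*(1)*conj(-1) + 3*(0)*conj(0) + 3*(0)*conj(0)]
      = (1/12)[(8) + (-8) + (2) + (-2) + (0) + (0)] = 0/12 = 0
  <chi_6*chi_6, chi_6> = (1/12)[1*(4)*conj(2) + 1*(4)*conj(2) + 2*(1)*conj(-1) + 2*(1)*conj(-1) + 3*(0)*conj(0) + 3*(0)*conj(0)]
      = (1/12)[(8) + (8) + (-2) + (-2) + (0) + (0)] = 12/12 = 1
Hence the multiplicities are chi_1: 1, chi_2: 1, chi_6: 1. Dimension check: dim(chi_6)*dim(chi_6) = 2*2 = 4 and sum (mult * dim) = 1*1 + 1*1 + 1*2 = 4.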